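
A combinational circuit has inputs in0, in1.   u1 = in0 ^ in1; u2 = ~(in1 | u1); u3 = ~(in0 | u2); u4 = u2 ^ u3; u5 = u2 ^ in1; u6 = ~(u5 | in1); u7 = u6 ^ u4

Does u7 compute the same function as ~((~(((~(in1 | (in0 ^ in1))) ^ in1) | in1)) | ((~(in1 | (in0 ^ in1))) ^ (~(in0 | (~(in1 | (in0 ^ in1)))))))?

u1 = in0 ^ in1
u2 = ~(in1 | u1) = ~(in1 | (in0 ^ in1))
u3 = ~(in0 | u2) = ~(in0 | (~(in1 | (in0 ^ in1))))
u4 = u2 ^ u3 = (~(in1 | (in0 ^ in1))) ^ (~(in0 | (~(in1 | (in0 ^ in1)))))
u5 = u2 ^ in1 = (~(in1 | (in0 ^ in1))) ^ in1
u6 = ~(u5 | in1) = ~(((~(in1 | (in0 ^ in1))) ^ in1) | in1)
u7 = u6 ^ u4 = (~(((~(in1 | (in0 ^ in1))) ^ in1) | in1)) ^ ((~(in1 | (in0 ^ in1))) ^ (~(in0 | (~(in1 | (in0 ^ in1))))))
At in0=0, in1=0: circuit gives 1, formula gives 0.

No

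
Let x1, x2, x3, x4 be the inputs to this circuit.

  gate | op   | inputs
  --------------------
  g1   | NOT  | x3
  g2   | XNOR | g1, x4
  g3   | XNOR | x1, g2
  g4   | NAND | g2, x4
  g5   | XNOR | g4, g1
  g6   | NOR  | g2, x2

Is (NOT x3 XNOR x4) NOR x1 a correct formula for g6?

g1 = NOT x3
g2 = g1 XNOR x4 = NOT x3 XNOR x4
g6 = g2 NOR x2 = (NOT x3 XNOR x4) NOR x2
At x1=0, x2=1, x3=0, x4=0: circuit gives 0, formula gives 1.

No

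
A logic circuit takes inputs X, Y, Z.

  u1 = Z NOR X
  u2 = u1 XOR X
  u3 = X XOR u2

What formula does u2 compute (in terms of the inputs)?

(Z NOR X) XOR X

u1 = Z NOR X
u2 = u1 XOR X = (Z NOR X) XOR X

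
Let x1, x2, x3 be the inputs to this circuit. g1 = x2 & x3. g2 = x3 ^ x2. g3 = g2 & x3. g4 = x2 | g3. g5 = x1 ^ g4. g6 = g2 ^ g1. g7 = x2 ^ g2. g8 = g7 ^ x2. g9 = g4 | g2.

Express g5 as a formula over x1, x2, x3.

g2 = x3 ^ x2
g3 = g2 & x3 = (x3 ^ x2) & x3
g4 = x2 | g3 = x2 | ((x3 ^ x2) & x3)
g5 = x1 ^ g4 = x1 ^ (x2 | ((x3 ^ x2) & x3))

x1 ^ (x2 | ((x3 ^ x2) & x3))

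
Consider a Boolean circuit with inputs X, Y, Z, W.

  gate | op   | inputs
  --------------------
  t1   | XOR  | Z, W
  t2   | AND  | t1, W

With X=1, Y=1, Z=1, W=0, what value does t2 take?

t1 = 1 XOR 0 = 1
t2 = 1 AND 0 = 0

0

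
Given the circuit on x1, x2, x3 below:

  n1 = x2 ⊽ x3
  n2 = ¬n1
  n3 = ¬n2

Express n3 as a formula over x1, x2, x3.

¬¬(x2 ⊽ x3)

n1 = x2 ⊽ x3
n2 = ¬n1 = ¬(x2 ⊽ x3)
n3 = ¬n2 = ¬¬(x2 ⊽ x3)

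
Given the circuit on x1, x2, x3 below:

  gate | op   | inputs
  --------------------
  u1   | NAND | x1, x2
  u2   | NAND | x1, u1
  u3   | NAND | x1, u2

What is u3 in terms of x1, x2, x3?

u1 = x1 NAND x2
u2 = x1 NAND u1 = x1 NAND (x1 NAND x2)
u3 = x1 NAND u2 = x1 NAND (x1 NAND (x1 NAND x2))

x1 NAND (x1 NAND (x1 NAND x2))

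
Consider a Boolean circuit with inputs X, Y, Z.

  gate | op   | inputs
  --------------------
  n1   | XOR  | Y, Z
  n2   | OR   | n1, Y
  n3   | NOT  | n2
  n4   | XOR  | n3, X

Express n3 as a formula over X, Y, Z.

n1 = Y XOR Z
n2 = n1 OR Y = (Y XOR Z) OR Y
n3 = NOT n2 = NOT ((Y XOR Z) OR Y)

NOT ((Y XOR Z) OR Y)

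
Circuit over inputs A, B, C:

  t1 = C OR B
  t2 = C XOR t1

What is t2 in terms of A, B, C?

t1 = C OR B
t2 = C XOR t1 = C XOR (C OR B)

C XOR (C OR B)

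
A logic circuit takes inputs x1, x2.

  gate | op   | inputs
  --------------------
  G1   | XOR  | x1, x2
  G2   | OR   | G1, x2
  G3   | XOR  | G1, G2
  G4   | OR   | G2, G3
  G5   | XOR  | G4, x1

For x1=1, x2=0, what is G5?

0

G1 = 1 XOR 0 = 1
G2 = 1 OR 0 = 1
G3 = 1 XOR 1 = 0
G4 = 1 OR 0 = 1
G5 = 1 XOR 1 = 0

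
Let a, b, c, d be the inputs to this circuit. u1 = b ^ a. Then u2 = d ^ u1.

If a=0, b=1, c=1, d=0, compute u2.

u1 = 1 ^ 0 = 1
u2 = 0 ^ 1 = 1

1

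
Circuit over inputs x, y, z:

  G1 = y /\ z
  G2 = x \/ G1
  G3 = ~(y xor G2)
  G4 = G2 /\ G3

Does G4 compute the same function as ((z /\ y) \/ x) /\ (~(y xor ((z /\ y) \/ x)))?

Yes

G1 = y /\ z
G2 = x \/ G1 = x \/ (y /\ z)
G3 = ~(y xor G2) = ~(y xor (x \/ (y /\ z)))
G4 = G2 /\ G3 = (x \/ (y /\ z)) /\ (~(y xor (x \/ (y /\ z))))
At x=0, y=0, z=0: circuit gives 0, formula gives 0.
At x=0, y=1, z=1: circuit gives 1, formula gives 1.
Agrees on all 8 inputs.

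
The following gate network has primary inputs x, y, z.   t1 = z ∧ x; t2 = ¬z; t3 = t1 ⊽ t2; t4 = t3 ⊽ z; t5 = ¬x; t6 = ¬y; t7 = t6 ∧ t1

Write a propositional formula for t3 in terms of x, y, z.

(z ∧ x) ⊽ ¬z

t1 = z ∧ x
t2 = ¬z
t3 = t1 ⊽ t2 = (z ∧ x) ⊽ ¬z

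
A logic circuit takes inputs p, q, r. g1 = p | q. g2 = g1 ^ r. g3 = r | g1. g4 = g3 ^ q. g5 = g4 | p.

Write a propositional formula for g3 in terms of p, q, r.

g1 = p | q
g3 = r | g1 = r | (p | q)

r | (p | q)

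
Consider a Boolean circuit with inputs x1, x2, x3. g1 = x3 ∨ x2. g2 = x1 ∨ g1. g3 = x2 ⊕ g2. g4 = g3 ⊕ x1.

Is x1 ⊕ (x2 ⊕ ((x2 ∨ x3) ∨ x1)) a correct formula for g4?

Yes

g1 = x3 ∨ x2
g2 = x1 ∨ g1 = x1 ∨ (x3 ∨ x2)
g3 = x2 ⊕ g2 = x2 ⊕ (x1 ∨ (x3 ∨ x2))
g4 = g3 ⊕ x1 = (x2 ⊕ (x1 ∨ (x3 ∨ x2))) ⊕ x1
At x1=0, x2=0, x3=0: circuit gives 0, formula gives 0.
At x1=0, x2=0, x3=1: circuit gives 1, formula gives 1.
Agrees on all 8 inputs.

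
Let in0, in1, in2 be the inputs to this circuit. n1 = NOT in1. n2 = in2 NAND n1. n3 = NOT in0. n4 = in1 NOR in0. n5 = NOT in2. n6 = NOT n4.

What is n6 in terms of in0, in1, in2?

NOT (in1 NOR in0)

n4 = in1 NOR in0
n6 = NOT n4 = NOT (in1 NOR in0)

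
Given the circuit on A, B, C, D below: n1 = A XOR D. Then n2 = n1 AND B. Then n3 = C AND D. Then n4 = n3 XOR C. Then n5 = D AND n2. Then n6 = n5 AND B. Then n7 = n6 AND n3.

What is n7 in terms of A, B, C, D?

((D AND ((A XOR D) AND B)) AND B) AND (C AND D)

n1 = A XOR D
n2 = n1 AND B = (A XOR D) AND B
n3 = C AND D
n5 = D AND n2 = D AND ((A XOR D) AND B)
n6 = n5 AND B = (D AND ((A XOR D) AND B)) AND B
n7 = n6 AND n3 = ((D AND ((A XOR D) AND B)) AND B) AND (C AND D)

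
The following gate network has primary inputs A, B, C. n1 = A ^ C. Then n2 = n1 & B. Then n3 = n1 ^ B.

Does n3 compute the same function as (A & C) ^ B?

n1 = A ^ C
n3 = n1 ^ B = (A ^ C) ^ B
At A=0, B=0, C=1: circuit gives 1, formula gives 0.

No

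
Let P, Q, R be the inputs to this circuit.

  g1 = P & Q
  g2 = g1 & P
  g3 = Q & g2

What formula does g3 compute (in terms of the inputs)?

g1 = P & Q
g2 = g1 & P = (P & Q) & P
g3 = Q & g2 = Q & ((P & Q) & P)

Q & ((P & Q) & P)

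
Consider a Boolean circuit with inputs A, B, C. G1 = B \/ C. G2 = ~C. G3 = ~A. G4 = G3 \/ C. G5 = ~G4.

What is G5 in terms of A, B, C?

G3 = ~A
G4 = G3 \/ C = ~A \/ C
G5 = ~G4 = ~(~A \/ C)

~(~A \/ C)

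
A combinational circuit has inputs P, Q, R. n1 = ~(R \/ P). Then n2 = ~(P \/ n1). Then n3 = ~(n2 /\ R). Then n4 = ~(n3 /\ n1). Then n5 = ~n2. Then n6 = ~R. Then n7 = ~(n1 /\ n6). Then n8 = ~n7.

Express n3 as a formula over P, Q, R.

~((~(P \/ (~(R \/ P)))) /\ R)

n1 = ~(R \/ P)
n2 = ~(P \/ n1) = ~(P \/ (~(R \/ P)))
n3 = ~(n2 /\ R) = ~((~(P \/ (~(R \/ P)))) /\ R)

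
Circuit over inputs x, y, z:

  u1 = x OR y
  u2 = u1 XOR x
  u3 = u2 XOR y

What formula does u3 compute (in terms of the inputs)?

u1 = x OR y
u2 = u1 XOR x = (x OR y) XOR x
u3 = u2 XOR y = ((x OR y) XOR x) XOR y

((x OR y) XOR x) XOR y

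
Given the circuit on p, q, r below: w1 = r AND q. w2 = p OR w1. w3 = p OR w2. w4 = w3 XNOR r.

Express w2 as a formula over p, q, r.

p OR (r AND q)

w1 = r AND q
w2 = p OR w1 = p OR (r AND q)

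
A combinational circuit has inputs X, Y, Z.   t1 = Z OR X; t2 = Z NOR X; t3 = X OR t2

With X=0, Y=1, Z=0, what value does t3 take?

1

t2 = 0 NOR 0 = 1
t3 = 0 OR 1 = 1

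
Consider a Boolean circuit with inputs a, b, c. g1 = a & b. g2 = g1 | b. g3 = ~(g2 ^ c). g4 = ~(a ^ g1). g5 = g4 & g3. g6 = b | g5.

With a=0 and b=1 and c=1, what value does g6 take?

g1 = 0 & 1 = 0
g2 = 0 | 1 = 1
g3 = ~(1 ^ 1) = 1
g4 = ~(0 ^ 0) = 1
g5 = 1 & 1 = 1
g6 = 1 | 1 = 1

1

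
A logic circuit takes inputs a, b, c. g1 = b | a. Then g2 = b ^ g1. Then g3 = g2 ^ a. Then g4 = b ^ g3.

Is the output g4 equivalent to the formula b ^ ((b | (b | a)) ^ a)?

No

g1 = b | a
g2 = b ^ g1 = b ^ (b | a)
g3 = g2 ^ a = (b ^ (b | a)) ^ a
g4 = b ^ g3 = b ^ ((b ^ (b | a)) ^ a)
At a=0, b=1, c=0: circuit gives 1, formula gives 0.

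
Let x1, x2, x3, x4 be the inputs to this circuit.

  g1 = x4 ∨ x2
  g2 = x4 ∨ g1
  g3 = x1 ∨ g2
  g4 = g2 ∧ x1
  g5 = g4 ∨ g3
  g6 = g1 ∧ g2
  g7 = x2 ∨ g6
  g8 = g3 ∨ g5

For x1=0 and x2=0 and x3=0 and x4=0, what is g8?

0

g1 = 0 ∨ 0 = 0
g2 = 0 ∨ 0 = 0
g3 = 0 ∨ 0 = 0
g4 = 0 ∧ 0 = 0
g5 = 0 ∨ 0 = 0
g8 = 0 ∨ 0 = 0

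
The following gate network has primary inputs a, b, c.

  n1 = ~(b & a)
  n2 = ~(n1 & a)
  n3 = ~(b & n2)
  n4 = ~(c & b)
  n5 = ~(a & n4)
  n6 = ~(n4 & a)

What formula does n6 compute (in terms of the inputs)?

~((~(c & b)) & a)

n4 = ~(c & b)
n6 = ~(n4 & a) = ~((~(c & b)) & a)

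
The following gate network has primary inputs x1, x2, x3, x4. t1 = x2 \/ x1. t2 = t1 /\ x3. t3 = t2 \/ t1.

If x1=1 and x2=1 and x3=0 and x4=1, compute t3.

t1 = 1 \/ 1 = 1
t2 = 1 /\ 0 = 0
t3 = 0 \/ 1 = 1

1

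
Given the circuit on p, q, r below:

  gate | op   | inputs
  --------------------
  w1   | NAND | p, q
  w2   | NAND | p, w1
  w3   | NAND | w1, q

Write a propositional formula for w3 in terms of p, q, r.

w1 = p NAND q
w3 = w1 NAND q = (p NAND q) NAND q

(p NAND q) NAND q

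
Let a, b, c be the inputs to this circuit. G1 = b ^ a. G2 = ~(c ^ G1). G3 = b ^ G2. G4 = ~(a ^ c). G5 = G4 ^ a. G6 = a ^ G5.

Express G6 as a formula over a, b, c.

G4 = ~(a ^ c)
G5 = G4 ^ a = (~(a ^ c)) ^ a
G6 = a ^ G5 = a ^ ((~(a ^ c)) ^ a)

a ^ ((~(a ^ c)) ^ a)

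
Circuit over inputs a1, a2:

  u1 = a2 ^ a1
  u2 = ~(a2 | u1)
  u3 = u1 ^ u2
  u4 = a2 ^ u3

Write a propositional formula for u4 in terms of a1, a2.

u1 = a2 ^ a1
u2 = ~(a2 | u1) = ~(a2 | (a2 ^ a1))
u3 = u1 ^ u2 = (a2 ^ a1) ^ (~(a2 | (a2 ^ a1)))
u4 = a2 ^ u3 = a2 ^ ((a2 ^ a1) ^ (~(a2 | (a2 ^ a1))))

a2 ^ ((a2 ^ a1) ^ (~(a2 | (a2 ^ a1))))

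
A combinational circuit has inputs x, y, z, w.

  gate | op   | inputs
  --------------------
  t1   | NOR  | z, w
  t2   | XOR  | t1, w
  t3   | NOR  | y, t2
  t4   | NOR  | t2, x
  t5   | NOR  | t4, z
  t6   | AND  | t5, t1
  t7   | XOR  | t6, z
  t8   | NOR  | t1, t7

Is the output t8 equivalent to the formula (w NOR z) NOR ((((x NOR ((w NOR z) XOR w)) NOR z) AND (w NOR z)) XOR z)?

t1 = z NOR w
t2 = t1 XOR w = (z NOR w) XOR w
t4 = t2 NOR x = ((z NOR w) XOR w) NOR x
t5 = t4 NOR z = (((z NOR w) XOR w) NOR x) NOR z
t6 = t5 AND t1 = ((((z NOR w) XOR w) NOR x) NOR z) AND (z NOR w)
t7 = t6 XOR z = (((((z NOR w) XOR w) NOR x) NOR z) AND (z NOR w)) XOR z
t8 = t1 NOR t7 = (z NOR w) NOR ((((((z NOR w) XOR w) NOR x) NOR z) AND (z NOR w)) XOR z)
At x=0, y=0, z=0, w=0: circuit gives 0, formula gives 0.
At x=0, y=0, z=0, w=1: circuit gives 1, formula gives 1.
Agrees on all 16 inputs.

Yes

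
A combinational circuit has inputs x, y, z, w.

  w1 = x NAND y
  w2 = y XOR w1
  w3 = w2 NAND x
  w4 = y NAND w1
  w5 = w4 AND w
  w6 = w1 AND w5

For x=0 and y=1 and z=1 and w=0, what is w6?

0

w1 = 0 NAND 1 = 1
w4 = 1 NAND 1 = 0
w5 = 0 AND 0 = 0
w6 = 1 AND 0 = 0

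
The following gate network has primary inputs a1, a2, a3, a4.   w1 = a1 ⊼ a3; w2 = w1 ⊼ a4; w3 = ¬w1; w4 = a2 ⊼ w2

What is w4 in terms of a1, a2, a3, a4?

w1 = a1 ⊼ a3
w2 = w1 ⊼ a4 = (a1 ⊼ a3) ⊼ a4
w4 = a2 ⊼ w2 = a2 ⊼ ((a1 ⊼ a3) ⊼ a4)

a2 ⊼ ((a1 ⊼ a3) ⊼ a4)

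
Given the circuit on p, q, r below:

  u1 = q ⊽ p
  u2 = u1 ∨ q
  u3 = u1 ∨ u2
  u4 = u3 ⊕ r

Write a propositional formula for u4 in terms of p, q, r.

u1 = q ⊽ p
u2 = u1 ∨ q = (q ⊽ p) ∨ q
u3 = u1 ∨ u2 = (q ⊽ p) ∨ ((q ⊽ p) ∨ q)
u4 = u3 ⊕ r = ((q ⊽ p) ∨ ((q ⊽ p) ∨ q)) ⊕ r

((q ⊽ p) ∨ ((q ⊽ p) ∨ q)) ⊕ r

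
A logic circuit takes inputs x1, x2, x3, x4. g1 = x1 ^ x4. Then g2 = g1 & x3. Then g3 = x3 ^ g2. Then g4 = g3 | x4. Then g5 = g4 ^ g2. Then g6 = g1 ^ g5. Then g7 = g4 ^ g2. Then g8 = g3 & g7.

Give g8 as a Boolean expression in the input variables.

(x3 ^ ((x1 ^ x4) & x3)) & (((x3 ^ ((x1 ^ x4) & x3)) | x4) ^ ((x1 ^ x4) & x3))

g1 = x1 ^ x4
g2 = g1 & x3 = (x1 ^ x4) & x3
g3 = x3 ^ g2 = x3 ^ ((x1 ^ x4) & x3)
g4 = g3 | x4 = (x3 ^ ((x1 ^ x4) & x3)) | x4
g7 = g4 ^ g2 = ((x3 ^ ((x1 ^ x4) & x3)) | x4) ^ ((x1 ^ x4) & x3)
g8 = g3 & g7 = (x3 ^ ((x1 ^ x4) & x3)) & (((x3 ^ ((x1 ^ x4) & x3)) | x4) ^ ((x1 ^ x4) & x3))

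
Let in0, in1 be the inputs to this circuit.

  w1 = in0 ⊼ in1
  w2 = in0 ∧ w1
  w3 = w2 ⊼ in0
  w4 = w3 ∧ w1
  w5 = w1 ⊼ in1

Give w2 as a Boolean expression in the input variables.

w1 = in0 ⊼ in1
w2 = in0 ∧ w1 = in0 ∧ (in0 ⊼ in1)

in0 ∧ (in0 ⊼ in1)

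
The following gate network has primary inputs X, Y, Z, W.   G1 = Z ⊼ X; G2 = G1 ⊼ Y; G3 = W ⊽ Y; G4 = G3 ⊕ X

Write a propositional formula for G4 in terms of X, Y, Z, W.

(W ⊽ Y) ⊕ X

G3 = W ⊽ Y
G4 = G3 ⊕ X = (W ⊽ Y) ⊕ X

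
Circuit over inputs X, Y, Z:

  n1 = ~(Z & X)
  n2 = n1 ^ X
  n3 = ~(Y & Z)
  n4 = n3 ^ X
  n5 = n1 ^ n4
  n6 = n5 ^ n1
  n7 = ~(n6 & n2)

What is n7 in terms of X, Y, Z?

~((((~(Z & X)) ^ ((~(Y & Z)) ^ X)) ^ (~(Z & X))) & ((~(Z & X)) ^ X))

n1 = ~(Z & X)
n2 = n1 ^ X = (~(Z & X)) ^ X
n3 = ~(Y & Z)
n4 = n3 ^ X = (~(Y & Z)) ^ X
n5 = n1 ^ n4 = (~(Z & X)) ^ ((~(Y & Z)) ^ X)
n6 = n5 ^ n1 = ((~(Z & X)) ^ ((~(Y & Z)) ^ X)) ^ (~(Z & X))
n7 = ~(n6 & n2) = ~((((~(Z & X)) ^ ((~(Y & Z)) ^ X)) ^ (~(Z & X))) & ((~(Z & X)) ^ X))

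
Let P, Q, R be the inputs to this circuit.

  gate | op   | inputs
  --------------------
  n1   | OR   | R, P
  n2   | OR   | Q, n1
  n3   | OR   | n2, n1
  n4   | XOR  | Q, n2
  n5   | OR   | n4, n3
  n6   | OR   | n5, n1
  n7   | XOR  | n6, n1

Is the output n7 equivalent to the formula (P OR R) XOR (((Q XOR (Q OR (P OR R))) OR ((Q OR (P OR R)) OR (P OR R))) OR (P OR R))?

n1 = R OR P
n2 = Q OR n1 = Q OR (R OR P)
n3 = n2 OR n1 = (Q OR (R OR P)) OR (R OR P)
n4 = Q XOR n2 = Q XOR (Q OR (R OR P))
n5 = n4 OR n3 = (Q XOR (Q OR (R OR P))) OR ((Q OR (R OR P)) OR (R OR P))
n6 = n5 OR n1 = ((Q XOR (Q OR (R OR P))) OR ((Q OR (R OR P)) OR (R OR P))) OR (R OR P)
n7 = n6 XOR n1 = (((Q XOR (Q OR (R OR P))) OR ((Q OR (R OR P)) OR (R OR P))) OR (R OR P)) XOR (R OR P)
At P=0, Q=0, R=0: circuit gives 0, formula gives 0.
At P=0, Q=1, R=0: circuit gives 1, formula gives 1.
Agrees on all 8 inputs.

Yes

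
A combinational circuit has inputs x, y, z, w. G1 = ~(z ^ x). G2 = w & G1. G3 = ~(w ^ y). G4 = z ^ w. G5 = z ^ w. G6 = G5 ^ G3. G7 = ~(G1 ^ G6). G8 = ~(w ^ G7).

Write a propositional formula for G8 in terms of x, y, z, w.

G1 = ~(z ^ x)
G3 = ~(w ^ y)
G5 = z ^ w
G6 = G5 ^ G3 = (z ^ w) ^ (~(w ^ y))
G7 = ~(G1 ^ G6) = ~((~(z ^ x)) ^ ((z ^ w) ^ (~(w ^ y))))
G8 = ~(w ^ G7) = ~(w ^ (~((~(z ^ x)) ^ ((z ^ w) ^ (~(w ^ y))))))

~(w ^ (~((~(z ^ x)) ^ ((z ^ w) ^ (~(w ^ y))))))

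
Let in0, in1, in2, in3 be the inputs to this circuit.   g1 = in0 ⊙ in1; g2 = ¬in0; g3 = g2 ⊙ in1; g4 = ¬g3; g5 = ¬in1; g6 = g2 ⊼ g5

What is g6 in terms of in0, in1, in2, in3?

¬in0 ⊼ ¬in1

g2 = ¬in0
g5 = ¬in1
g6 = g2 ⊼ g5 = ¬in0 ⊼ ¬in1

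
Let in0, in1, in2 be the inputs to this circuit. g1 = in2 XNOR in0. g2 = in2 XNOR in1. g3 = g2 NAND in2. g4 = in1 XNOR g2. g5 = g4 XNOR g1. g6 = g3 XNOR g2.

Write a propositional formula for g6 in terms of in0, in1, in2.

g2 = in2 XNOR in1
g3 = g2 NAND in2 = (in2 XNOR in1) NAND in2
g6 = g3 XNOR g2 = ((in2 XNOR in1) NAND in2) XNOR (in2 XNOR in1)

((in2 XNOR in1) NAND in2) XNOR (in2 XNOR in1)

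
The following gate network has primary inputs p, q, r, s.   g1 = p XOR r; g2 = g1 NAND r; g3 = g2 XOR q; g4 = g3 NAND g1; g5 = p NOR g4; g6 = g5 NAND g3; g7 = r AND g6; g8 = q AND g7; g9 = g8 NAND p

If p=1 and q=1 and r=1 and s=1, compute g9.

g1 = 1 XOR 1 = 0
g2 = 0 NAND 1 = 1
g3 = 1 XOR 1 = 0
g4 = 0 NAND 0 = 1
g5 = 1 NOR 1 = 0
g6 = 0 NAND 0 = 1
g7 = 1 AND 1 = 1
g8 = 1 AND 1 = 1
g9 = 1 NAND 1 = 0

0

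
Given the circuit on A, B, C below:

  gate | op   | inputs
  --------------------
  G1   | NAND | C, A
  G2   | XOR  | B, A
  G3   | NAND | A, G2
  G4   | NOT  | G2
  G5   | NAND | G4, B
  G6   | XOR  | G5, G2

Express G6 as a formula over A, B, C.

(NOT (B XOR A) NAND B) XOR (B XOR A)

G2 = B XOR A
G4 = NOT G2 = NOT (B XOR A)
G5 = G4 NAND B = NOT (B XOR A) NAND B
G6 = G5 XOR G2 = (NOT (B XOR A) NAND B) XOR (B XOR A)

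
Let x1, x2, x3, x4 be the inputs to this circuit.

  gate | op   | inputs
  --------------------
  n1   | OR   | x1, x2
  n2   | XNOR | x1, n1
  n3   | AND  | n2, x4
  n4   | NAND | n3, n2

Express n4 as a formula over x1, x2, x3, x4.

n1 = x1 OR x2
n2 = x1 XNOR n1 = x1 XNOR (x1 OR x2)
n3 = n2 AND x4 = (x1 XNOR (x1 OR x2)) AND x4
n4 = n3 NAND n2 = ((x1 XNOR (x1 OR x2)) AND x4) NAND (x1 XNOR (x1 OR x2))

((x1 XNOR (x1 OR x2)) AND x4) NAND (x1 XNOR (x1 OR x2))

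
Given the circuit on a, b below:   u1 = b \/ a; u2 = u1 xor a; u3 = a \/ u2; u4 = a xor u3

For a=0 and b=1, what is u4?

u1 = 1 \/ 0 = 1
u2 = 1 xor 0 = 1
u3 = 0 \/ 1 = 1
u4 = 0 xor 1 = 1

1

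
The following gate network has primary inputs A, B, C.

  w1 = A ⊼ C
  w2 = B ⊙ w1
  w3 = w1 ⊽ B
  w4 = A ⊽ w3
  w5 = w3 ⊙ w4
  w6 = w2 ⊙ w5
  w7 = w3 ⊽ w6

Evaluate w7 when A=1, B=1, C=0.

w1 = 1 ⊼ 0 = 1
w2 = 1 ⊙ 1 = 1
w3 = 1 ⊽ 1 = 0
w4 = 1 ⊽ 0 = 0
w5 = 0 ⊙ 0 = 1
w6 = 1 ⊙ 1 = 1
w7 = 0 ⊽ 1 = 0

0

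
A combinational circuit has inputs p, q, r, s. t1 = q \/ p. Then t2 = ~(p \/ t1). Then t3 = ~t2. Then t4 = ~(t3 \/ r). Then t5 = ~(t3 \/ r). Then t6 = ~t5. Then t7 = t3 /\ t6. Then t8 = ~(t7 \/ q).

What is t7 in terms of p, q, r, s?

t1 = q \/ p
t2 = ~(p \/ t1) = ~(p \/ (q \/ p))
t3 = ~t2 = ~(~(p \/ (q \/ p)))
t5 = ~(t3 \/ r) = ~(~(~(p \/ (q \/ p))) \/ r)
t6 = ~t5 = ~(~(~(~(p \/ (q \/ p))) \/ r))
t7 = t3 /\ t6 = ~(~(p \/ (q \/ p))) /\ ~(~(~(~(p \/ (q \/ p))) \/ r))

~(~(p \/ (q \/ p))) /\ ~(~(~(~(p \/ (q \/ p))) \/ r))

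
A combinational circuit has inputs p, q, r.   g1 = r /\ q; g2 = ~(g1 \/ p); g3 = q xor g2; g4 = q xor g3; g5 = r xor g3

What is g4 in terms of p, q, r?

q xor (q xor (~((r /\ q) \/ p)))

g1 = r /\ q
g2 = ~(g1 \/ p) = ~((r /\ q) \/ p)
g3 = q xor g2 = q xor (~((r /\ q) \/ p))
g4 = q xor g3 = q xor (q xor (~((r /\ q) \/ p)))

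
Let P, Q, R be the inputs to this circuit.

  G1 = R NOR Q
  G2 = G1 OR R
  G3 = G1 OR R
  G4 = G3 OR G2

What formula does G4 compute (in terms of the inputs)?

G1 = R NOR Q
G2 = G1 OR R = (R NOR Q) OR R
G3 = G1 OR R = (R NOR Q) OR R
G4 = G3 OR G2 = ((R NOR Q) OR R) OR ((R NOR Q) OR R)

((R NOR Q) OR R) OR ((R NOR Q) OR R)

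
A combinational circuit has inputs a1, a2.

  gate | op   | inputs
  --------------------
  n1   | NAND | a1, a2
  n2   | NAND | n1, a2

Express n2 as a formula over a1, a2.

(a1 NAND a2) NAND a2

n1 = a1 NAND a2
n2 = n1 NAND a2 = (a1 NAND a2) NAND a2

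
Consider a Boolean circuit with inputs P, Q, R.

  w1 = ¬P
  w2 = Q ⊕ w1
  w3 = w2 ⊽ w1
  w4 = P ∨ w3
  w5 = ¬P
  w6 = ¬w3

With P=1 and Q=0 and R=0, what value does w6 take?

0

w1 = ¬1 = 0
w2 = 0 ⊕ 0 = 0
w3 = 0 ⊽ 0 = 1
w6 = ¬1 = 0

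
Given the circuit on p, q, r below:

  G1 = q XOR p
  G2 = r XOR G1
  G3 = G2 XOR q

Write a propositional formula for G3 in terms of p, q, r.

G1 = q XOR p
G2 = r XOR G1 = r XOR (q XOR p)
G3 = G2 XOR q = (r XOR (q XOR p)) XOR q

(r XOR (q XOR p)) XOR q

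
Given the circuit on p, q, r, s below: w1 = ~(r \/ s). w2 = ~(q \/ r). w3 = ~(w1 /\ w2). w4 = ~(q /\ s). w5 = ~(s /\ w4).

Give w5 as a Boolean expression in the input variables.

w4 = ~(q /\ s)
w5 = ~(s /\ w4) = ~(s /\ (~(q /\ s)))

~(s /\ (~(q /\ s)))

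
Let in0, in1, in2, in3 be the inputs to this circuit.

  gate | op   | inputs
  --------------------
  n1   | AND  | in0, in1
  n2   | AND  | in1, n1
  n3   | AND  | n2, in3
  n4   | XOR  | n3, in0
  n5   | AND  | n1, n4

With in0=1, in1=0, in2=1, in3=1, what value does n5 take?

0

n1 = 1 AND 0 = 0
n2 = 0 AND 0 = 0
n3 = 0 AND 1 = 0
n4 = 0 XOR 1 = 1
n5 = 0 AND 1 = 0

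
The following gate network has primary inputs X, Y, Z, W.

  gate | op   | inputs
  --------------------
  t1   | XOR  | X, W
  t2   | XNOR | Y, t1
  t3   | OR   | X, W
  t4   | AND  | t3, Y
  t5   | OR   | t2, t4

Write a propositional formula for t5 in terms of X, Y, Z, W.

(Y XNOR (X XOR W)) OR ((X OR W) AND Y)

t1 = X XOR W
t2 = Y XNOR t1 = Y XNOR (X XOR W)
t3 = X OR W
t4 = t3 AND Y = (X OR W) AND Y
t5 = t2 OR t4 = (Y XNOR (X XOR W)) OR ((X OR W) AND Y)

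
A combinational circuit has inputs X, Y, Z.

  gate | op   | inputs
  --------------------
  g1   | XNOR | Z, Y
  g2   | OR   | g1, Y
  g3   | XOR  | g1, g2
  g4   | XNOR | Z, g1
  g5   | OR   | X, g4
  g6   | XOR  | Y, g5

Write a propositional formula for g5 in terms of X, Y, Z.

g1 = Z XNOR Y
g4 = Z XNOR g1 = Z XNOR (Z XNOR Y)
g5 = X OR g4 = X OR (Z XNOR (Z XNOR Y))

X OR (Z XNOR (Z XNOR Y))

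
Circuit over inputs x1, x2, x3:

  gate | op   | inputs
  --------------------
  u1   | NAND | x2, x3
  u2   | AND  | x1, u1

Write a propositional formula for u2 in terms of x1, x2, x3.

u1 = x2 NAND x3
u2 = x1 AND u1 = x1 AND (x2 NAND x3)

x1 AND (x2 NAND x3)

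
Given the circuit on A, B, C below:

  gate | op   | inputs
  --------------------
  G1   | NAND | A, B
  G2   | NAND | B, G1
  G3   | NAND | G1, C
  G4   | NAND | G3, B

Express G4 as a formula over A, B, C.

((A NAND B) NAND C) NAND B

G1 = A NAND B
G3 = G1 NAND C = (A NAND B) NAND C
G4 = G3 NAND B = ((A NAND B) NAND C) NAND B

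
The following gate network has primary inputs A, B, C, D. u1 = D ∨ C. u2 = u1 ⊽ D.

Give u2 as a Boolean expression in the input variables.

u1 = D ∨ C
u2 = u1 ⊽ D = (D ∨ C) ⊽ D

(D ∨ C) ⊽ D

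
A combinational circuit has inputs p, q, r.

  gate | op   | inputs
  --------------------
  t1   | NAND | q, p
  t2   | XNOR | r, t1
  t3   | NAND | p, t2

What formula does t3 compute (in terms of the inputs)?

p NAND (r XNOR (q NAND p))

t1 = q NAND p
t2 = r XNOR t1 = r XNOR (q NAND p)
t3 = p NAND t2 = p NAND (r XNOR (q NAND p))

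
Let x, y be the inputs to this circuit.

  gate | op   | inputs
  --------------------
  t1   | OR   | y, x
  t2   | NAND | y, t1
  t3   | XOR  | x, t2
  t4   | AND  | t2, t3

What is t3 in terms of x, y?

t1 = y OR x
t2 = y NAND t1 = y NAND (y OR x)
t3 = x XOR t2 = x XOR (y NAND (y OR x))

x XOR (y NAND (y OR x))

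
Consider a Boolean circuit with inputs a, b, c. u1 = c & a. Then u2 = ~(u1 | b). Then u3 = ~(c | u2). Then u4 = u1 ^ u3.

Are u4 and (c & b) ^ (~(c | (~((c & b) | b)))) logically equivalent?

No

u1 = c & a
u2 = ~(u1 | b) = ~((c & a) | b)
u3 = ~(c | u2) = ~(c | (~((c & a) | b)))
u4 = u1 ^ u3 = (c & a) ^ (~(c | (~((c & a) | b))))
At a=0, b=1, c=1: circuit gives 0, formula gives 1.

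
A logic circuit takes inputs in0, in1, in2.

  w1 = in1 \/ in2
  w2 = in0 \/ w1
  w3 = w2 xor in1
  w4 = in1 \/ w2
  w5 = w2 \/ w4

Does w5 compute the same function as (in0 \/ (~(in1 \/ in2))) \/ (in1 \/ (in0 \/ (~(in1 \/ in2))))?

w1 = in1 \/ in2
w2 = in0 \/ w1 = in0 \/ (in1 \/ in2)
w4 = in1 \/ w2 = in1 \/ (in0 \/ (in1 \/ in2))
w5 = w2 \/ w4 = (in0 \/ (in1 \/ in2)) \/ (in1 \/ (in0 \/ (in1 \/ in2)))
At in0=0, in1=0, in2=0: circuit gives 0, formula gives 1.

No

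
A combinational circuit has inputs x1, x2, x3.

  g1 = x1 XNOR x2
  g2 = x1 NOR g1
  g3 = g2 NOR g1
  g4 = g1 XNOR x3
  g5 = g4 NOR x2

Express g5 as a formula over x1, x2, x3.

g1 = x1 XNOR x2
g4 = g1 XNOR x3 = (x1 XNOR x2) XNOR x3
g5 = g4 NOR x2 = ((x1 XNOR x2) XNOR x3) NOR x2

((x1 XNOR x2) XNOR x3) NOR x2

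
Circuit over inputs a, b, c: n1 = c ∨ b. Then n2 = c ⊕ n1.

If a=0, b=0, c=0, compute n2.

0

n1 = 0 ∨ 0 = 0
n2 = 0 ⊕ 0 = 0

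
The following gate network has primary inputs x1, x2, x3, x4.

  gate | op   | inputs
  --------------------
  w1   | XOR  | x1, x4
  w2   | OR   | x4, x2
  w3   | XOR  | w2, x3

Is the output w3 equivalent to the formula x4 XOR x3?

w2 = x4 OR x2
w3 = w2 XOR x3 = (x4 OR x2) XOR x3
At x1=0, x2=1, x3=0, x4=0: circuit gives 1, formula gives 0.

No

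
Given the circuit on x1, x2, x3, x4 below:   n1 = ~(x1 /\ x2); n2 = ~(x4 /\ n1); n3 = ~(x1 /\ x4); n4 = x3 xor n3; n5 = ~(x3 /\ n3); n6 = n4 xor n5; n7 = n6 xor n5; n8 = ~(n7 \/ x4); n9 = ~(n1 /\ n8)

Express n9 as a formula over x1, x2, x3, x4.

n1 = ~(x1 /\ x2)
n3 = ~(x1 /\ x4)
n4 = x3 xor n3 = x3 xor (~(x1 /\ x4))
n5 = ~(x3 /\ n3) = ~(x3 /\ (~(x1 /\ x4)))
n6 = n4 xor n5 = (x3 xor (~(x1 /\ x4))) xor (~(x3 /\ (~(x1 /\ x4))))
n7 = n6 xor n5 = ((x3 xor (~(x1 /\ x4))) xor (~(x3 /\ (~(x1 /\ x4))))) xor (~(x3 /\ (~(x1 /\ x4))))
n8 = ~(n7 \/ x4) = ~((((x3 xor (~(x1 /\ x4))) xor (~(x3 /\ (~(x1 /\ x4))))) xor (~(x3 /\ (~(x1 /\ x4))))) \/ x4)
n9 = ~(n1 /\ n8) = ~((~(x1 /\ x2)) /\ (~((((x3 xor (~(x1 /\ x4))) xor (~(x3 /\ (~(x1 /\ x4))))) xor (~(x3 /\ (~(x1 /\ x4))))) \/ x4)))

~((~(x1 /\ x2)) /\ (~((((x3 xor (~(x1 /\ x4))) xor (~(x3 /\ (~(x1 /\ x4))))) xor (~(x3 /\ (~(x1 /\ x4))))) \/ x4)))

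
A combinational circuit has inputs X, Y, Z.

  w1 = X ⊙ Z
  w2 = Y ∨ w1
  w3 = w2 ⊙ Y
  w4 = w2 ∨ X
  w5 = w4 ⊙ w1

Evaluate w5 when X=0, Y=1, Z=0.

w1 = 0 ⊙ 0 = 1
w2 = 1 ∨ 1 = 1
w4 = 1 ∨ 0 = 1
w5 = 1 ⊙ 1 = 1

1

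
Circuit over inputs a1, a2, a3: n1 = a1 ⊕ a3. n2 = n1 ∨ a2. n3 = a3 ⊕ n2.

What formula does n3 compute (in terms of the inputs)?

n1 = a1 ⊕ a3
n2 = n1 ∨ a2 = (a1 ⊕ a3) ∨ a2
n3 = a3 ⊕ n2 = a3 ⊕ ((a1 ⊕ a3) ∨ a2)

a3 ⊕ ((a1 ⊕ a3) ∨ a2)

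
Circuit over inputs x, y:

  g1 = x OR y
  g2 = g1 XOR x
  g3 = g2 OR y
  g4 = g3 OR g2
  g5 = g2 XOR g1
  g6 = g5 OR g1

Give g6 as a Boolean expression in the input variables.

g1 = x OR y
g2 = g1 XOR x = (x OR y) XOR x
g5 = g2 XOR g1 = ((x OR y) XOR x) XOR (x OR y)
g6 = g5 OR g1 = (((x OR y) XOR x) XOR (x OR y)) OR (x OR y)

(((x OR y) XOR x) XOR (x OR y)) OR (x OR y)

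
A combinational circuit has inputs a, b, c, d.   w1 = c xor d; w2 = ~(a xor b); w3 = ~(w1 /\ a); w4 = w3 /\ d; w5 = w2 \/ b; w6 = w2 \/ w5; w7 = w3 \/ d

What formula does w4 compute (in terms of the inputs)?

(~((c xor d) /\ a)) /\ d

w1 = c xor d
w3 = ~(w1 /\ a) = ~((c xor d) /\ a)
w4 = w3 /\ d = (~((c xor d) /\ a)) /\ d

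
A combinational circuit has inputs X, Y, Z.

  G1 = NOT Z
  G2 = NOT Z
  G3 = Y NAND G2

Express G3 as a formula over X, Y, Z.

Y NAND NOT Z

G2 = NOT Z
G3 = Y NAND G2 = Y NAND NOT Z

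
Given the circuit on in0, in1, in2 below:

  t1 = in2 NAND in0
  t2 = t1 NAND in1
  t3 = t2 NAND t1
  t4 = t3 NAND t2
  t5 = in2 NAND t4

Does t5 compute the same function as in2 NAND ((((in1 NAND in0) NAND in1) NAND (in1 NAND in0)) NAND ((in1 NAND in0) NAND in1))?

t1 = in2 NAND in0
t2 = t1 NAND in1 = (in2 NAND in0) NAND in1
t3 = t2 NAND t1 = ((in2 NAND in0) NAND in1) NAND (in2 NAND in0)
t4 = t3 NAND t2 = (((in2 NAND in0) NAND in1) NAND (in2 NAND in0)) NAND ((in2 NAND in0) NAND in1)
t5 = in2 NAND t4 = in2 NAND ((((in2 NAND in0) NAND in1) NAND (in2 NAND in0)) NAND ((in2 NAND in0) NAND in1))
At in0=1, in1=0, in2=1: circuit gives 1, formula gives 0.

No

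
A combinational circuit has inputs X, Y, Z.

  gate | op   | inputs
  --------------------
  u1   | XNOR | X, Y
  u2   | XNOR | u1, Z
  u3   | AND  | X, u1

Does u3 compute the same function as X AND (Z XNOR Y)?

No

u1 = X XNOR Y
u3 = X AND u1 = X AND (X XNOR Y)
At X=1, Y=0, Z=0: circuit gives 0, formula gives 1.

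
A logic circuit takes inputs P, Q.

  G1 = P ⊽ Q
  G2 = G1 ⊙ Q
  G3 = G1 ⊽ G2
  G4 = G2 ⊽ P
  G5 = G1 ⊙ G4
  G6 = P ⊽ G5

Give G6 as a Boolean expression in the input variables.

G1 = P ⊽ Q
G2 = G1 ⊙ Q = (P ⊽ Q) ⊙ Q
G4 = G2 ⊽ P = ((P ⊽ Q) ⊙ Q) ⊽ P
G5 = G1 ⊙ G4 = (P ⊽ Q) ⊙ (((P ⊽ Q) ⊙ Q) ⊽ P)
G6 = P ⊽ G5 = P ⊽ ((P ⊽ Q) ⊙ (((P ⊽ Q) ⊙ Q) ⊽ P))

P ⊽ ((P ⊽ Q) ⊙ (((P ⊽ Q) ⊙ Q) ⊽ P))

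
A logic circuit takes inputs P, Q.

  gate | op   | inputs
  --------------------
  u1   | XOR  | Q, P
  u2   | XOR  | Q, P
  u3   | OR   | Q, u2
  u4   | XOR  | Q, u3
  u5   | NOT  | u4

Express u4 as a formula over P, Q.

u2 = Q XOR P
u3 = Q OR u2 = Q OR (Q XOR P)
u4 = Q XOR u3 = Q XOR (Q OR (Q XOR P))

Q XOR (Q OR (Q XOR P))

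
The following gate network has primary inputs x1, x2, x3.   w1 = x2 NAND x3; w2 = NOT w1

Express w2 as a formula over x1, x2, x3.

NOT (x2 NAND x3)

w1 = x2 NAND x3
w2 = NOT w1 = NOT (x2 NAND x3)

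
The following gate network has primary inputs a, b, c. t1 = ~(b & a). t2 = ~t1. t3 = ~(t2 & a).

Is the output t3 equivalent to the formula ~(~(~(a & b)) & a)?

t1 = ~(b & a)
t2 = ~t1 = ~(~(b & a))
t3 = ~(t2 & a) = ~(~(~(b & a)) & a)
At a=1, b=1, c=0: circuit gives 0, formula gives 0.
At a=0, b=0, c=0: circuit gives 1, formula gives 1.
Agrees on all 8 inputs.

Yes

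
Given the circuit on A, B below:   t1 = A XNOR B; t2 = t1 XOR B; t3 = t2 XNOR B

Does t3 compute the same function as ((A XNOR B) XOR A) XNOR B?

No

t1 = A XNOR B
t2 = t1 XOR B = (A XNOR B) XOR B
t3 = t2 XNOR B = ((A XNOR B) XOR B) XNOR B
At A=0, B=1: circuit gives 1, formula gives 0.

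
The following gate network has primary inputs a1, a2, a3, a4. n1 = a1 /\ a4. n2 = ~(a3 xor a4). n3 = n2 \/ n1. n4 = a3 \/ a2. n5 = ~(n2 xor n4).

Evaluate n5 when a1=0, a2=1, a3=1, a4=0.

0

n2 = ~(1 xor 0) = 0
n4 = 1 \/ 1 = 1
n5 = ~(0 xor 1) = 0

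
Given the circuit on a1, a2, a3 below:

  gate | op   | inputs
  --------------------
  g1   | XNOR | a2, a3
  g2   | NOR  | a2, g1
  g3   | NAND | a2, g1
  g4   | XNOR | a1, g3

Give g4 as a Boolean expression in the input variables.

a1 XNOR (a2 NAND (a2 XNOR a3))

g1 = a2 XNOR a3
g3 = a2 NAND g1 = a2 NAND (a2 XNOR a3)
g4 = a1 XNOR g3 = a1 XNOR (a2 NAND (a2 XNOR a3))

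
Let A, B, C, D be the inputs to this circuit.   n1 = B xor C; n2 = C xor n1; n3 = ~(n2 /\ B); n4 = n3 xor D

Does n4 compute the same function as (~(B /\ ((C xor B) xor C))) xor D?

Yes

n1 = B xor C
n2 = C xor n1 = C xor (B xor C)
n3 = ~(n2 /\ B) = ~((C xor (B xor C)) /\ B)
n4 = n3 xor D = (~((C xor (B xor C)) /\ B)) xor D
At A=0, B=0, C=0, D=1: circuit gives 0, formula gives 0.
At A=0, B=0, C=0, D=0: circuit gives 1, formula gives 1.
Agrees on all 16 inputs.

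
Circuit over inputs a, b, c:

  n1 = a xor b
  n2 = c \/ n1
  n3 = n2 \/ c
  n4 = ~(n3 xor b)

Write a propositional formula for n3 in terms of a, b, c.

n1 = a xor b
n2 = c \/ n1 = c \/ (a xor b)
n3 = n2 \/ c = (c \/ (a xor b)) \/ c

(c \/ (a xor b)) \/ c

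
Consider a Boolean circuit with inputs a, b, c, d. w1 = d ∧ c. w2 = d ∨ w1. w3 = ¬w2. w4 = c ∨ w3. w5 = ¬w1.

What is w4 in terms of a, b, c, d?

c ∨ ¬(d ∨ (d ∧ c))

w1 = d ∧ c
w2 = d ∨ w1 = d ∨ (d ∧ c)
w3 = ¬w2 = ¬(d ∨ (d ∧ c))
w4 = c ∨ w3 = c ∨ ¬(d ∨ (d ∧ c))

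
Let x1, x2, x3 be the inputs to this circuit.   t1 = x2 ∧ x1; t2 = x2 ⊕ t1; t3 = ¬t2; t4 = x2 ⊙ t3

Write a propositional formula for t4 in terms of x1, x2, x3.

t1 = x2 ∧ x1
t2 = x2 ⊕ t1 = x2 ⊕ (x2 ∧ x1)
t3 = ¬t2 = ¬(x2 ⊕ (x2 ∧ x1))
t4 = x2 ⊙ t3 = x2 ⊙ ¬(x2 ⊕ (x2 ∧ x1))

x2 ⊙ ¬(x2 ⊕ (x2 ∧ x1))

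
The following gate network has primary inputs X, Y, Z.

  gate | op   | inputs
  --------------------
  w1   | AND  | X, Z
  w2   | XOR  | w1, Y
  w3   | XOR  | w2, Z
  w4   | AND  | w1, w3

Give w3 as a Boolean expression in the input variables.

w1 = X AND Z
w2 = w1 XOR Y = (X AND Z) XOR Y
w3 = w2 XOR Z = ((X AND Z) XOR Y) XOR Z

((X AND Z) XOR Y) XOR Z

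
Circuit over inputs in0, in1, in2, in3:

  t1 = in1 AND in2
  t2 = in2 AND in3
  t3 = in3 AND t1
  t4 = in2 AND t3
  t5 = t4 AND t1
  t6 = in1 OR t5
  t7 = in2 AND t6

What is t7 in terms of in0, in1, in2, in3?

in2 AND (in1 OR ((in2 AND (in3 AND (in1 AND in2))) AND (in1 AND in2)))

t1 = in1 AND in2
t3 = in3 AND t1 = in3 AND (in1 AND in2)
t4 = in2 AND t3 = in2 AND (in3 AND (in1 AND in2))
t5 = t4 AND t1 = (in2 AND (in3 AND (in1 AND in2))) AND (in1 AND in2)
t6 = in1 OR t5 = in1 OR ((in2 AND (in3 AND (in1 AND in2))) AND (in1 AND in2))
t7 = in2 AND t6 = in2 AND (in1 OR ((in2 AND (in3 AND (in1 AND in2))) AND (in1 AND in2)))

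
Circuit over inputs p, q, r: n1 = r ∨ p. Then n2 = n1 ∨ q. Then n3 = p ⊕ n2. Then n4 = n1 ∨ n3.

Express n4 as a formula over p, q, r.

(r ∨ p) ∨ (p ⊕ ((r ∨ p) ∨ q))

n1 = r ∨ p
n2 = n1 ∨ q = (r ∨ p) ∨ q
n3 = p ⊕ n2 = p ⊕ ((r ∨ p) ∨ q)
n4 = n1 ∨ n3 = (r ∨ p) ∨ (p ⊕ ((r ∨ p) ∨ q))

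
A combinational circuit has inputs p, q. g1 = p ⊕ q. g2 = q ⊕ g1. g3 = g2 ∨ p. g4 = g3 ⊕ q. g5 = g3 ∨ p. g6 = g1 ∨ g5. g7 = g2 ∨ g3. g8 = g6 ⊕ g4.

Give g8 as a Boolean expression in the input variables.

((p ⊕ q) ∨ (((q ⊕ (p ⊕ q)) ∨ p) ∨ p)) ⊕ (((q ⊕ (p ⊕ q)) ∨ p) ⊕ q)

g1 = p ⊕ q
g2 = q ⊕ g1 = q ⊕ (p ⊕ q)
g3 = g2 ∨ p = (q ⊕ (p ⊕ q)) ∨ p
g4 = g3 ⊕ q = ((q ⊕ (p ⊕ q)) ∨ p) ⊕ q
g5 = g3 ∨ p = ((q ⊕ (p ⊕ q)) ∨ p) ∨ p
g6 = g1 ∨ g5 = (p ⊕ q) ∨ (((q ⊕ (p ⊕ q)) ∨ p) ∨ p)
g8 = g6 ⊕ g4 = ((p ⊕ q) ∨ (((q ⊕ (p ⊕ q)) ∨ p) ∨ p)) ⊕ (((q ⊕ (p ⊕ q)) ∨ p) ⊕ q)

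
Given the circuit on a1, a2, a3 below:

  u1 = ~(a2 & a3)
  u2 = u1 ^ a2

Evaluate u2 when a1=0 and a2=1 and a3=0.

u1 = ~(1 & 0) = 1
u2 = 1 ^ 1 = 0

0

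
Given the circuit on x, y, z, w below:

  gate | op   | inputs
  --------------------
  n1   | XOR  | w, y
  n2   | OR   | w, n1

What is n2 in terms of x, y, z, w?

w OR (w XOR y)

n1 = w XOR y
n2 = w OR n1 = w OR (w XOR y)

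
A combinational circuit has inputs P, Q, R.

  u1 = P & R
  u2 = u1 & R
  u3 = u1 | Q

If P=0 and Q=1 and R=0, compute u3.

u1 = 0 & 0 = 0
u3 = 0 | 1 = 1

1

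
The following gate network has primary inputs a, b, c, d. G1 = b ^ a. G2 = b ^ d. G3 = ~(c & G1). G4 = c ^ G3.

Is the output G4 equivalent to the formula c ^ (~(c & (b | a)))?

No

G1 = b ^ a
G3 = ~(c & G1) = ~(c & (b ^ a))
G4 = c ^ G3 = c ^ (~(c & (b ^ a)))
At a=1, b=1, c=1, d=0: circuit gives 0, formula gives 1.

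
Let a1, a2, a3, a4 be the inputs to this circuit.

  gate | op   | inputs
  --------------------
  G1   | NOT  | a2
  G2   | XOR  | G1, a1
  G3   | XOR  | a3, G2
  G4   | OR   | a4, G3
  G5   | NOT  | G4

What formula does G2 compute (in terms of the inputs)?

NOT a2 XOR a1

G1 = NOT a2
G2 = G1 XOR a1 = NOT a2 XOR a1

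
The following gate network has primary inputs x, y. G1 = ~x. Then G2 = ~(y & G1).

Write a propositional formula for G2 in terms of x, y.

~(y & ~x)

G1 = ~x
G2 = ~(y & G1) = ~(y & ~x)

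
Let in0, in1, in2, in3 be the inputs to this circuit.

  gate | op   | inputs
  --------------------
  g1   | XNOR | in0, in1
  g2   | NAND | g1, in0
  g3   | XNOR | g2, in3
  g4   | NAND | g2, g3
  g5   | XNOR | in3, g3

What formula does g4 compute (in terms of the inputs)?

((in0 XNOR in1) NAND in0) NAND (((in0 XNOR in1) NAND in0) XNOR in3)

g1 = in0 XNOR in1
g2 = g1 NAND in0 = (in0 XNOR in1) NAND in0
g3 = g2 XNOR in3 = ((in0 XNOR in1) NAND in0) XNOR in3
g4 = g2 NAND g3 = ((in0 XNOR in1) NAND in0) NAND (((in0 XNOR in1) NAND in0) XNOR in3)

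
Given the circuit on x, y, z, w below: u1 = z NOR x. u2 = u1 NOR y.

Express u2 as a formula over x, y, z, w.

u1 = z NOR x
u2 = u1 NOR y = (z NOR x) NOR y

(z NOR x) NOR y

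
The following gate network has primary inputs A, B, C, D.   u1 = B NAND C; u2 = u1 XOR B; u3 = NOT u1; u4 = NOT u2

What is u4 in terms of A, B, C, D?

u1 = B NAND C
u2 = u1 XOR B = (B NAND C) XOR B
u4 = NOT u2 = NOT ((B NAND C) XOR B)

NOT ((B NAND C) XOR B)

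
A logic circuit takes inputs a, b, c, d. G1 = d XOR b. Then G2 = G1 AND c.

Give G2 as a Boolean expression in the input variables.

G1 = d XOR b
G2 = G1 AND c = (d XOR b) AND c

(d XOR b) AND c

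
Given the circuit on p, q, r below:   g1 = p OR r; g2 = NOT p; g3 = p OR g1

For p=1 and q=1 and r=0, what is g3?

g1 = 1 OR 0 = 1
g3 = 1 OR 1 = 1

1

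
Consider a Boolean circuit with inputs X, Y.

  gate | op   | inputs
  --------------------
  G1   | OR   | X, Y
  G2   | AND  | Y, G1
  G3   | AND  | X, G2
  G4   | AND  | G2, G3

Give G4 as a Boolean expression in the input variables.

G1 = X OR Y
G2 = Y AND G1 = Y AND (X OR Y)
G3 = X AND G2 = X AND (Y AND (X OR Y))
G4 = G2 AND G3 = (Y AND (X OR Y)) AND (X AND (Y AND (X OR Y)))

(Y AND (X OR Y)) AND (X AND (Y AND (X OR Y)))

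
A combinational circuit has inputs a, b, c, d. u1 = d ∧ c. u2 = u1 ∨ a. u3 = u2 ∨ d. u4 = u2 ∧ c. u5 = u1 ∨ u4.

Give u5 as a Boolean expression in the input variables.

(d ∧ c) ∨ (((d ∧ c) ∨ a) ∧ c)

u1 = d ∧ c
u2 = u1 ∨ a = (d ∧ c) ∨ a
u4 = u2 ∧ c = ((d ∧ c) ∨ a) ∧ c
u5 = u1 ∨ u4 = (d ∧ c) ∨ (((d ∧ c) ∨ a) ∧ c)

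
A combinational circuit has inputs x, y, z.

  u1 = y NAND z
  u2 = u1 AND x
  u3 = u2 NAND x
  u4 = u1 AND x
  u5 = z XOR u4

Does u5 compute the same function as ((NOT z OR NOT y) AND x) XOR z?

Yes

u1 = y NAND z
u4 = u1 AND x = (y NAND z) AND x
u5 = z XOR u4 = z XOR ((y NAND z) AND x)
At x=0, y=0, z=0: circuit gives 0, formula gives 0.
At x=0, y=0, z=1: circuit gives 1, formula gives 1.
Agrees on all 8 inputs.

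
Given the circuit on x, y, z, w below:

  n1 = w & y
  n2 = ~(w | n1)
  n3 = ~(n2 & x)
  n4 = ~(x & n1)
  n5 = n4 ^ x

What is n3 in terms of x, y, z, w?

~((~(w | (w & y))) & x)

n1 = w & y
n2 = ~(w | n1) = ~(w | (w & y))
n3 = ~(n2 & x) = ~((~(w | (w & y))) & x)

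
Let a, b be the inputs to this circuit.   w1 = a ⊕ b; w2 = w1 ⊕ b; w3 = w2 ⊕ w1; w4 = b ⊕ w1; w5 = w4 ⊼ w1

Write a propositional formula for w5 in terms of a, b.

w1 = a ⊕ b
w4 = b ⊕ w1 = b ⊕ (a ⊕ b)
w5 = w4 ⊼ w1 = (b ⊕ (a ⊕ b)) ⊼ (a ⊕ b)

(b ⊕ (a ⊕ b)) ⊼ (a ⊕ b)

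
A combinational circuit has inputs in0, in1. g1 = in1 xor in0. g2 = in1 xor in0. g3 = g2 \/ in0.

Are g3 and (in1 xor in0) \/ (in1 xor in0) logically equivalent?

No

g2 = in1 xor in0
g3 = g2 \/ in0 = (in1 xor in0) \/ in0
At in0=1, in1=1: circuit gives 1, formula gives 0.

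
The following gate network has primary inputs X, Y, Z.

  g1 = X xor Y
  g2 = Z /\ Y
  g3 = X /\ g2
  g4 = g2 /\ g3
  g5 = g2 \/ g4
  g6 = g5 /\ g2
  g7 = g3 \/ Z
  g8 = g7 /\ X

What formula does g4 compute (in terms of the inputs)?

(Z /\ Y) /\ (X /\ (Z /\ Y))

g2 = Z /\ Y
g3 = X /\ g2 = X /\ (Z /\ Y)
g4 = g2 /\ g3 = (Z /\ Y) /\ (X /\ (Z /\ Y))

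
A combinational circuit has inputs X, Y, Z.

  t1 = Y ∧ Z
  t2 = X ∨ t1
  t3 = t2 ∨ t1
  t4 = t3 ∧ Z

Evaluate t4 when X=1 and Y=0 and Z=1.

t1 = 0 ∧ 1 = 0
t2 = 1 ∨ 0 = 1
t3 = 1 ∨ 0 = 1
t4 = 1 ∧ 1 = 1

1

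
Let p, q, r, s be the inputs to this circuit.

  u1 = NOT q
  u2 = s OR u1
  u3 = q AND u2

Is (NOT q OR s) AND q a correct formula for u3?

u1 = NOT q
u2 = s OR u1 = s OR NOT q
u3 = q AND u2 = q AND (s OR NOT q)
At p=0, q=0, r=0, s=0: circuit gives 0, formula gives 0.
At p=0, q=1, r=0, s=1: circuit gives 1, formula gives 1.
Agrees on all 16 inputs.

Yes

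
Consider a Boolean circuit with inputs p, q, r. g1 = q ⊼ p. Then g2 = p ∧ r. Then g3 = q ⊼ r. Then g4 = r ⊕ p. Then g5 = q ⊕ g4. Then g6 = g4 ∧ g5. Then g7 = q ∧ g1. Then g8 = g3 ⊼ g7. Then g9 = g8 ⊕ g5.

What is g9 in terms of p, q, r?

g1 = q ⊼ p
g3 = q ⊼ r
g4 = r ⊕ p
g5 = q ⊕ g4 = q ⊕ (r ⊕ p)
g7 = q ∧ g1 = q ∧ (q ⊼ p)
g8 = g3 ⊼ g7 = (q ⊼ r) ⊼ (q ∧ (q ⊼ p))
g9 = g8 ⊕ g5 = ((q ⊼ r) ⊼ (q ∧ (q ⊼ p))) ⊕ (q ⊕ (r ⊕ p))

((q ⊼ r) ⊼ (q ∧ (q ⊼ p))) ⊕ (q ⊕ (r ⊕ p))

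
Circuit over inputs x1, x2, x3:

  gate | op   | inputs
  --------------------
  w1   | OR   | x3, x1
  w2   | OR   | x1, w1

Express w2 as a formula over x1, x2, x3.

x1 OR (x3 OR x1)

w1 = x3 OR x1
w2 = x1 OR w1 = x1 OR (x3 OR x1)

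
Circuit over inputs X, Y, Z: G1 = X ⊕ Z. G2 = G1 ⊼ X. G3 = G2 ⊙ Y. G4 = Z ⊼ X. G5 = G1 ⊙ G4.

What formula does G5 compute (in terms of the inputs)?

(X ⊕ Z) ⊙ (Z ⊼ X)

G1 = X ⊕ Z
G4 = Z ⊼ X
G5 = G1 ⊙ G4 = (X ⊕ Z) ⊙ (Z ⊼ X)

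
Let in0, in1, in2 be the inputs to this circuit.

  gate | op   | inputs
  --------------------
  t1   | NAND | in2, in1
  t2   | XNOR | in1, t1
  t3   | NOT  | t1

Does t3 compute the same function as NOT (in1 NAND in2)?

Yes

t1 = in2 NAND in1
t3 = NOT t1 = NOT (in2 NAND in1)
At in0=0, in1=0, in2=0: circuit gives 0, formula gives 0.
At in0=0, in1=1, in2=1: circuit gives 1, formula gives 1.
Agrees on all 8 inputs.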